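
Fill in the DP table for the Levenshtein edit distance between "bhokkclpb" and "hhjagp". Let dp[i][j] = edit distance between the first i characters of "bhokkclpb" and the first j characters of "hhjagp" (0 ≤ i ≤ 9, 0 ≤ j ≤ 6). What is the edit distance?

   ''  h  h  j  a  g  p
''  0  1  2  3  4  5  6
 b  1  1  2  3  4  5  6
 h  2  1  1  2  3  4  5
 o  3  2  2  2  3  4  5
 k  4  3  3  3  3  4  5
 k  5  4  4  4  4  4  5
 c  6  5  5  5  5  5  5
 l  7  6  6  6  6  6  6
 p  8  7  7  7  7  7  6
 b  9  8  8  8  8  8  7

7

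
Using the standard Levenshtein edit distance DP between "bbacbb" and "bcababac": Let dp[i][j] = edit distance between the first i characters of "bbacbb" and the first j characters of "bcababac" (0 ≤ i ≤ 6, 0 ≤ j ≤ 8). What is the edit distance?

   ''  b  c  a  b  a  b  a  c
''  0  1  2  3  4  5  6  7  8
 b  1  0  1  2  3  4  5  6  7
 b  2  1  1  2  2  3  4  5  6
 a  3  2  2  1  2  2  3  4  5
 c  4  3  2  2  2  3  3  4  4
 b  5  4  3  3  2  3  3  4  5
 b  6  5  4  4  3  3  3  4  5

5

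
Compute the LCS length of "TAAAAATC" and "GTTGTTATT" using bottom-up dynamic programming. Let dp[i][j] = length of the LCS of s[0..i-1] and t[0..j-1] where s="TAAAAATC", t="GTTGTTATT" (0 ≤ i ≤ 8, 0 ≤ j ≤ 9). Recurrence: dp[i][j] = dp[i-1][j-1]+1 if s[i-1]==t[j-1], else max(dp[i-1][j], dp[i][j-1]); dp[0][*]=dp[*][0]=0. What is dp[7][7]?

2

   ''  G  T  T  G  T  T  A  T  T
''  0  0  0  0  0  0  0  0  0  0
 T  0  0  1  1  1  1  1  1  1  1
 A  0  0  1  1  1  1  1  2  2  2
 A  0  0  1  1  1  1  1  2  2  2
 A  0  0  1  1  1  1  1  2  2  2
 A  0  0  1  1  1  1  1  2  2  2
 A  0  0  1  1  1  1  1  2  2  2
 T  0  0  1  2  2  2  2  2  3  3
 C  0  0  1  2  2  2  2  2  3  3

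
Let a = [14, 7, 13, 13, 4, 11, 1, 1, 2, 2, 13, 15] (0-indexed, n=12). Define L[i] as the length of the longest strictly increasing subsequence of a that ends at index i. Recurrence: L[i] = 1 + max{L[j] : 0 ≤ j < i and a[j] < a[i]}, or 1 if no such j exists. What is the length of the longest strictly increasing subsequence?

   i    0    1    2    3    4    5    6    7    8    9   10   11
a[i]   14    7   13   13    4   11    1    1    2    2   13   15
L[i]    1    1    2    2    1    2    1    1    2    2    3    4

4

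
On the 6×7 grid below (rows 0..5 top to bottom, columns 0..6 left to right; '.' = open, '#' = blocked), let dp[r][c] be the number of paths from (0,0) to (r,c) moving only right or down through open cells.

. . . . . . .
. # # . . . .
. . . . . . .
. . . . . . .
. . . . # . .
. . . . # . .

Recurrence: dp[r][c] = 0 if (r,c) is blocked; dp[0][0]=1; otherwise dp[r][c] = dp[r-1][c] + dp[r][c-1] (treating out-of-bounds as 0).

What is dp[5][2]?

10

r\c   0   1   2   3   4   5   6
  0   1   1   1   1   1   1   1
  1   1   0   0   1   2   3   4
  2   1   1   1   2   4   7  11
  3   1   2   3   5   9  16  27
  4   1   3   6  11   0  16  43
  5   1   4  10  21   0  16  59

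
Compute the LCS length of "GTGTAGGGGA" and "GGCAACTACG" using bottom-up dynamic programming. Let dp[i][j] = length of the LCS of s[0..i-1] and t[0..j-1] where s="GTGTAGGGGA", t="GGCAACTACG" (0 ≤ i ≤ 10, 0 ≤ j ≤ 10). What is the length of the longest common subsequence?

   ''  G  G  C  A  A  C  T  A  C  G
''  0  0  0  0  0  0  0  0  0  0  0
 G  0  1  1  1  1  1  1  1  1  1  1
 T  0  1  1  1  1  1  1  2  2  2  2
 G  0  1  2  2  2  2  2  2  2  2  3
 T  0  1  2  2  2  2  2  3  3  3  3
 A  0  1  2  2  3  3  3  3  4  4  4
 G  0  1  2  2  3  3  3  3  4  4  5
 G  0  1  2  2  3  3  3  3  4  4  5
 G  0  1  2  2  3  3  3  3  4  4  5
 G  0  1  2  2  3  3  3  3  4  4  5
 A  0  1  2  2  3  4  4  4  4  4  5

5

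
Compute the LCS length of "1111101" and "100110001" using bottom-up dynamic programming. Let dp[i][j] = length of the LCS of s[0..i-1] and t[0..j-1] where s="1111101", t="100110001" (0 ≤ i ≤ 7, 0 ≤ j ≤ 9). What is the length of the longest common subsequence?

   ''  1  0  0  1  1  0  0  0  1
''  0  0  0  0  0  0  0  0  0  0
 1  0  1  1  1  1  1  1  1  1  1
 1  0  1  1  1  2  2  2  2  2  2
 1  0  1  1  1  2  3  3  3  3  3
 1  0  1  1  1  2  3  3  3  3  4
 1  0  1  1  1  2  3  3  3  3  4
 0  0  1  2  2  2  3  4  4  4  4
 1  0  1  2  2  3  3  4  4  4  5

5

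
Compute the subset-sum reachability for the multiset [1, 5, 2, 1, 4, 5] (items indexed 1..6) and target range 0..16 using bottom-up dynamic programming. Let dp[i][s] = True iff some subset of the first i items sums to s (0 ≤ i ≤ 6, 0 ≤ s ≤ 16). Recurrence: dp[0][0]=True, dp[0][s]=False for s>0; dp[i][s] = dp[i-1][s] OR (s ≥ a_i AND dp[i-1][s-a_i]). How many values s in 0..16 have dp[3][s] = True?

8

i\s   0   1   2   3   4   5   6   7   8   9  10  11  12  13  14  15  16
  0   T   F   F   F   F   F   F   F   F   F   F   F   F   F   F   F   F
  1   T   T   F   F   F   F   F   F   F   F   F   F   F   F   F   F   F
  2   T   T   F   F   F   T   T   F   F   F   F   F   F   F   F   F   F
  3   T   T   T   T   F   T   T   T   T   F   F   F   F   F   F   F   F
  4   T   T   T   T   T   T   T   T   T   T   F   F   F   F   F   F   F
  5   T   T   T   T   T   T   T   T   T   T   T   T   T   T   F   F   F
  6   T   T   T   T   T   T   T   T   T   T   T   T   T   T   T   T   T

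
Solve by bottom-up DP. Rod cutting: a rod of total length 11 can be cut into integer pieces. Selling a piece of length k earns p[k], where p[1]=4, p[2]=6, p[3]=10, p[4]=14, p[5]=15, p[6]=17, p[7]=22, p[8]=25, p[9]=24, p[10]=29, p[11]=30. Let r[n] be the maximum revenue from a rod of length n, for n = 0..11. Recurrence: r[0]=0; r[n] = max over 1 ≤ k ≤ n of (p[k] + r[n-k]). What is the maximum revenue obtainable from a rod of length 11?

44

   n    0    1    2    3    4    5    6    7    8    9   10   11
r[n]    0    4    8   12   16   20   24   28   32   36   40   44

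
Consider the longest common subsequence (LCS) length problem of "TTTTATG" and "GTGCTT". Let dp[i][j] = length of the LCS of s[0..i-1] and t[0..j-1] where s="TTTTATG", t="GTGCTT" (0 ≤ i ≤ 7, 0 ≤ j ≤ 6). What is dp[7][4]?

2

   ''  G  T  G  C  T  T
''  0  0  0  0  0  0  0
 T  0  0  1  1  1  1  1
 T  0  0  1  1  1  2  2
 T  0  0  1  1  1  2  3
 T  0  0  1  1  1  2  3
 A  0  0  1  1  1  2  3
 T  0  0  1  1  1  2  3
 G  0  1  1  2  2  2  3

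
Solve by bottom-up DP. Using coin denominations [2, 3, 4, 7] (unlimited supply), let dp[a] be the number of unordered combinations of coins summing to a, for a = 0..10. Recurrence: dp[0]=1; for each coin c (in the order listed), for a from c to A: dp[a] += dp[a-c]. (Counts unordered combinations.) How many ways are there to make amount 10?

after  coin     0     1     2     3     4     5     6     7     8     9    10
          2     1     0     1     0     1     0     1     0     1     0     1
          3     1     0     1     1     1     1     2     1     2     2     2
          4     1     0     1     1     2     1     3     2     4     3     5
          7     1     0     1     1     2     1     3     3     4     4     6

6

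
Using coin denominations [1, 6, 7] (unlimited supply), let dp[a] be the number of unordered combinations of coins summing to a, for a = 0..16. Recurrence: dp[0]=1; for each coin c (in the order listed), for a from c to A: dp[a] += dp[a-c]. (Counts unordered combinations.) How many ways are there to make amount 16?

after  coin     0     1     2     3     4     5     6     7     8     9    10    11    12    13    14    15    16
          1     1     1     1     1     1     1     1     1     1     1     1     1     1     1     1     1     1
          6     1     1     1     1     1     1     2     2     2     2     2     2     3     3     3     3     3
          7     1     1     1     1     1     1     2     3     3     3     3     3     4     5     6     6     6

6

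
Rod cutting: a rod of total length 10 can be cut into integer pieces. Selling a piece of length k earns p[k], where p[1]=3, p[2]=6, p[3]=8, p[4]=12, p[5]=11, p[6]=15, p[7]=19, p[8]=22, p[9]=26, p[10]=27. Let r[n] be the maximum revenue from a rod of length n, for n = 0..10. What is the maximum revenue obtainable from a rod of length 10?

30

   n    0    1    2    3    4    5    6    7    8    9   10
r[n]    0    3    6    9   12   15   18   21   24   27   30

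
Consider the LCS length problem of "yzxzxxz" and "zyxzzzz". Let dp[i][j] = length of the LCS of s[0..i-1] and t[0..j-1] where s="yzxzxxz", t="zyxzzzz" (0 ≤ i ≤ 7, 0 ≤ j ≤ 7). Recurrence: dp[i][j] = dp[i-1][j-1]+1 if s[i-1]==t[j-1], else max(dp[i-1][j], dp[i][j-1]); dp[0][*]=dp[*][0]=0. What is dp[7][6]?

   ''  z  y  x  z  z  z  z
''  0  0  0  0  0  0  0  0
 y  0  0  1  1  1  1  1  1
 z  0  1  1  1  2  2  2  2
 x  0  1  1  2  2  2  2  2
 z  0  1  1  2  3  3  3  3
 x  0  1  1  2  3  3  3  3
 x  0  1  1  2  3  3  3  3
 z  0  1  1  2  3  4  4  4

4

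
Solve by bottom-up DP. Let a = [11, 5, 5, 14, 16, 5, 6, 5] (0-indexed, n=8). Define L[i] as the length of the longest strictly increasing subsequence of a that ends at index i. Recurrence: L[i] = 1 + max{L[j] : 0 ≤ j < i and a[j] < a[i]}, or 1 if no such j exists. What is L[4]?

   i    0    1    2    3    4    5    6    7
a[i]   11    5    5   14   16    5    6    5
L[i]    1    1    1    2    3    1    2    1

3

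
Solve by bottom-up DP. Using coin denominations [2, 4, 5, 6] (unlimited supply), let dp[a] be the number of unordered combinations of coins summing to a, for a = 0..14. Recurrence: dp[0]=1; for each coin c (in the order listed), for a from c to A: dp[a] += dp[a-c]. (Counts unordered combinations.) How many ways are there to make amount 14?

10

after  coin     0     1     2     3     4     5     6     7     8     9    10    11    12    13    14
          2     1     0     1     0     1     0     1     0     1     0     1     0     1     0     1
          4     1     0     1     0     2     0     2     0     3     0     3     0     4     0     4
          5     1     0     1     0     2     1     2     1     3     2     4     2     5     3     6
          6     1     0     1     0     2     1     3     1     4     2     6     3     8     4    10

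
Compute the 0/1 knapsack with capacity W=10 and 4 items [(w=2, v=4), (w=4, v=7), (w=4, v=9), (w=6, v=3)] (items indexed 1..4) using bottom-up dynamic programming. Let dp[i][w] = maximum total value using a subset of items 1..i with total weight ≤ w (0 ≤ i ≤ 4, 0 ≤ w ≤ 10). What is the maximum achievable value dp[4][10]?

20

i\w   0   1   2   3   4   5   6   7   8   9  10
  0   0   0   0   0   0   0   0   0   0   0   0
  1   0   0   4   4   4   4   4   4   4   4   4
  2   0   0   4   4   7   7  11  11  11  11  11
  3   0   0   4   4   9   9  13  13  16  16  20
  4   0   0   4   4   9   9  13  13  16  16  20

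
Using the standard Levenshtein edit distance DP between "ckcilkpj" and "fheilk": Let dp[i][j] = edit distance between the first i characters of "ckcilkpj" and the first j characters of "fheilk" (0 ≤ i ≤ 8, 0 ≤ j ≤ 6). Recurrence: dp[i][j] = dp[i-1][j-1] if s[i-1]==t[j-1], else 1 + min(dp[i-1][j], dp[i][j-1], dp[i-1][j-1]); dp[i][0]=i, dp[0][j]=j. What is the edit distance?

5

   ''  f  h  e  i  l  k
''  0  1  2  3  4  5  6
 c  1  1  2  3  4  5  6
 k  2  2  2  3  4  5  5
 c  3  3  3  3  4  5  6
 i  4  4  4  4  3  4  5
 l  5  5  5  5  4  3  4
 k  6  6  6  6  5  4  3
 p  7  7  7  7  6  5  4
 j  8  8  8  8  7  6  5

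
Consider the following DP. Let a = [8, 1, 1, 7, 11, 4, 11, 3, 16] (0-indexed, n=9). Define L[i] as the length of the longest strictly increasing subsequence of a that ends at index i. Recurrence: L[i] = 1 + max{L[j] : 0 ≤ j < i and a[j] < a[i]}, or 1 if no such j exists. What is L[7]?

2

   i    0    1    2    3    4    5    6    7    8
a[i]    8    1    1    7   11    4   11    3   16
L[i]    1    1    1    2    3    2    3    2    4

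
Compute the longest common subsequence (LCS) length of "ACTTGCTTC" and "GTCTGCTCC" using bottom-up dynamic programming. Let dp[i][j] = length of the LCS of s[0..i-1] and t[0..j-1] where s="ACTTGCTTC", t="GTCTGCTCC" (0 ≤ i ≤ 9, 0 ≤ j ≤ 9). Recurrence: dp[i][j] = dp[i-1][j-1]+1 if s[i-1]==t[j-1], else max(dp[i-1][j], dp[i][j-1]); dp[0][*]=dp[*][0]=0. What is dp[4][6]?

   ''  G  T  C  T  G  C  T  C  C
''  0  0  0  0  0  0  0  0  0  0
 A  0  0  0  0  0  0  0  0  0  0
 C  0  0  0  1  1  1  1  1  1  1
 T  0  0  1  1  2  2  2  2  2  2
 T  0  0  1  1  2  2  2  3  3  3
 G  0  1  1  1  2  3  3  3  3  3
 C  0  1  1  2  2  3  4  4  4  4
 T  0  1  2  2  3  3  4  5  5  5
 T  0  1  2  2  3  3  4  5  5  5
 C  0  1  2  3  3  3  4  5  6  6

2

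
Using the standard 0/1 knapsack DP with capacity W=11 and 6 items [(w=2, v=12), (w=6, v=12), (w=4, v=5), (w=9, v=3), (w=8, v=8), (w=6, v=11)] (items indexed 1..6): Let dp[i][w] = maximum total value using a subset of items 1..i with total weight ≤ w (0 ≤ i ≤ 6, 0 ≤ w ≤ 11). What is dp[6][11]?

i\w   0   1   2   3   4   5   6   7   8   9  10  11
  0   0   0   0   0   0   0   0   0   0   0   0   0
  1   0   0  12  12  12  12  12  12  12  12  12  12
  2   0   0  12  12  12  12  12  12  24  24  24  24
  3   0   0  12  12  12  12  17  17  24  24  24  24
  4   0   0  12  12  12  12  17  17  24  24  24  24
  5   0   0  12  12  12  12  17  17  24  24  24  24
  6   0   0  12  12  12  12  17  17  24  24  24  24

24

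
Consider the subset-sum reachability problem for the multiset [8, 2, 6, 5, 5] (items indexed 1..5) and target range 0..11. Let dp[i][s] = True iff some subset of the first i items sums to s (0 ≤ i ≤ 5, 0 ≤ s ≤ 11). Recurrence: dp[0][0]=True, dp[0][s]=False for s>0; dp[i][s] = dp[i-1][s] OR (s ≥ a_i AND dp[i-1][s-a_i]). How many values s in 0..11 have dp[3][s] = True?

5

i\s   0   1   2   3   4   5   6   7   8   9  10  11
  0   T   F   F   F   F   F   F   F   F   F   F   F
  1   T   F   F   F   F   F   F   F   T   F   F   F
  2   T   F   T   F   F   F   F   F   T   F   T   F
  3   T   F   T   F   F   F   T   F   T   F   T   F
  4   T   F   T   F   F   T   T   T   T   F   T   T
  5   T   F   T   F   F   T   T   T   T   F   T   T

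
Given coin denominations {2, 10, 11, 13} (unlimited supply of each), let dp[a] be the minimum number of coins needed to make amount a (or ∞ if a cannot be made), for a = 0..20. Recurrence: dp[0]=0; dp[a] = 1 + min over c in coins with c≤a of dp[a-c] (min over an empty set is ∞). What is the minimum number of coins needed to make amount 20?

2

 a  0  1  2  3  4  5  6  7  8  9 10 11 12 13 14 15 16 17 18 19 20
dp  0  -  1  -  2  -  3  -  4  -  1  1  2  1  3  2  4  3  5  4  2
(- denotes ∞ / unreachable)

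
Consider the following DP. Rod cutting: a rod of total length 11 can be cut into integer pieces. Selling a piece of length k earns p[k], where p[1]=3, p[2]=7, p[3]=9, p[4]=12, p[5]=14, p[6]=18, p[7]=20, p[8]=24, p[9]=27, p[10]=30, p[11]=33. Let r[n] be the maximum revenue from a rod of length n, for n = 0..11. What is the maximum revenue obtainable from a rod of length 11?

38

   n    0    1    2    3    4    5    6    7    8    9   10   11
r[n]    0    3    7   10   14   17   21   24   28   31   35   38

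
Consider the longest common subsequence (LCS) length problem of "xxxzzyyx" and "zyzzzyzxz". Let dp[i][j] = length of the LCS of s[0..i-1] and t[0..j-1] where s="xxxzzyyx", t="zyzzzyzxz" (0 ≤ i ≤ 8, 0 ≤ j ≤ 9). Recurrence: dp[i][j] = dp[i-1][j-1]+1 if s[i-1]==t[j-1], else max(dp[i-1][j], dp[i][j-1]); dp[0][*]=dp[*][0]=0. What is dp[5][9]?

2

   ''  z  y  z  z  z  y  z  x  z
''  0  0  0  0  0  0  0  0  0  0
 x  0  0  0  0  0  0  0  0  1  1
 x  0  0  0  0  0  0  0  0  1  1
 x  0  0  0  0  0  0  0  0  1  1
 z  0  1  1  1  1  1  1  1  1  2
 z  0  1  1  2  2  2  2  2  2  2
 y  0  1  2  2  2  2  3  3  3  3
 y  0  1  2  2  2  2  3  3  3  3
 x  0  1  2  2  2  2  3  3  4  4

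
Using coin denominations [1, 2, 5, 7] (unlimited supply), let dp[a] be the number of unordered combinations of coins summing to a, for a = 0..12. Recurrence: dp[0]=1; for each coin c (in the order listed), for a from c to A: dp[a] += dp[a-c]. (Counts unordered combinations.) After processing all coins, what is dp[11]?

14

after  coin     0     1     2     3     4     5     6     7     8     9    10    11    12
          1     1     1     1     1     1     1     1     1     1     1     1     1     1
          2     1     1     2     2     3     3     4     4     5     5     6     6     7
          5     1     1     2     2     3     4     5     6     7     8    10    11    13
          7     1     1     2     2     3     4     5     7     8    10    12    14    17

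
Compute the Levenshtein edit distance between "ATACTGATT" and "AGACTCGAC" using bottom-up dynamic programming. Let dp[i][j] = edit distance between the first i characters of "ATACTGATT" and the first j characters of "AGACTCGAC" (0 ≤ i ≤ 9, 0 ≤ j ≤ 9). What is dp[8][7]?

4

   ''  A  G  A  C  T  C  G  A  C
''  0  1  2  3  4  5  6  7  8  9
 A  1  0  1  2  3  4  5  6  7  8
 T  2  1  1  2  3  3  4  5  6  7
 A  3  2  2  1  2  3  4  5  5  6
 C  4  3  3  2  1  2  3  4  5  5
 T  5  4  4  3  2  1  2  3  4  5
 G  6  5  4  4  3  2  2  2  3  4
 A  7  6  5  4  4  3  3  3  2  3
 T  8  7  6  5  5  4  4  4  3  3
 T  9  8  7  6  6  5  5  5  4  4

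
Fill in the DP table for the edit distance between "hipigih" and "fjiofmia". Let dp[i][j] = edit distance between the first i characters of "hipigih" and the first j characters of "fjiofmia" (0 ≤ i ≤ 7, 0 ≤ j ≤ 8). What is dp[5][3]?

   ''  f  j  i  o  f  m  i  a
''  0  1  2  3  4  5  6  7  8
 h  1  1  2  3  4  5  6  7  8
 i  2  2  2  2  3  4  5  6  7
 p  3  3  3  3  3  4  5  6  7
 i  4  4  4  3  4  4  5  5  6
 g  5  5  5  4  4  5  5  6  6
 i  6  6  6  5  5  5  6  5  6
 h  7  7  7  6  6  6  6  6  6

4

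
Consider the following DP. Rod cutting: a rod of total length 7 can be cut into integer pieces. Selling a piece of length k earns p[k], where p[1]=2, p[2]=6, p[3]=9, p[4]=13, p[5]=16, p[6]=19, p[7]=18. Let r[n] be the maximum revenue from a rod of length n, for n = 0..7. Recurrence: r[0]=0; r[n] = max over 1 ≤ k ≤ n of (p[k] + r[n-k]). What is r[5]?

   n    0    1    2    3    4    5    6    7
r[n]    0    2    6    9   13   16   19   22

16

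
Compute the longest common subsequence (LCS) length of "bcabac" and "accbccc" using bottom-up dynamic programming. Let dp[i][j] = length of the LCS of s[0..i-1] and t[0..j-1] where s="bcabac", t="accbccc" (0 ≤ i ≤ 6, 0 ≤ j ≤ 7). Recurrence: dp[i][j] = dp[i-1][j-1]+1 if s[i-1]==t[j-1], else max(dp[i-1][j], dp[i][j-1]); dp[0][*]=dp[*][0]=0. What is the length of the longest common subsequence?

   ''  a  c  c  b  c  c  c
''  0  0  0  0  0  0  0  0
 b  0  0  0  0  1  1  1  1
 c  0  0  1  1  1  2  2  2
 a  0  1  1  1  1  2  2  2
 b  0  1  1  1  2  2  2  2
 a  0  1  1  1  2  2  2  2
 c  0  1  2  2  2  3  3  3

3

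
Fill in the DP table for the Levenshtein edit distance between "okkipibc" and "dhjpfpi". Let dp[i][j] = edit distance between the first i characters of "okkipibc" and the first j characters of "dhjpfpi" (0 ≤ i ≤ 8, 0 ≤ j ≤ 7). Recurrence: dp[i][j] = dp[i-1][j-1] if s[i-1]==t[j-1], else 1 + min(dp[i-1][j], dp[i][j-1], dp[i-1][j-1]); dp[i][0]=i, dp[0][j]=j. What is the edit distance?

7

   ''  d  h  j  p  f  p  i
''  0  1  2  3  4  5  6  7
 o  1  1  2  3  4  5  6  7
 k  2  2  2  3  4  5  6  7
 k  3  3  3  3  4  5  6  7
 i  4  4  4  4  4  5  6  6
 p  5  5  5  5  4  5  5  6
 i  6  6  6  6  5  5  6  5
 b  7  7  7  7  6  6  6  6
 c  8  8  8  8  7  7  7  7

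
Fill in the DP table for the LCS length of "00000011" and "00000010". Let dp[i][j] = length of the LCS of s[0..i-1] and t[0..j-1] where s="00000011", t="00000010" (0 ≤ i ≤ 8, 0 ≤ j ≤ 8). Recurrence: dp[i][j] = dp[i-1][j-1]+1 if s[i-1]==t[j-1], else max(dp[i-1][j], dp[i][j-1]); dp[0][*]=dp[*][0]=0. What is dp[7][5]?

5

   ''  0  0  0  0  0  0  1  0
''  0  0  0  0  0  0  0  0  0
 0  0  1  1  1  1  1  1  1  1
 0  0  1  2  2  2  2  2  2  2
 0  0  1  2  3  3  3  3  3  3
 0  0  1  2  3  4  4  4  4  4
 0  0  1  2  3  4  5  5  5  5
 0  0  1  2  3  4  5  6  6  6
 1  0  1  2  3  4  5  6  7  7
 1  0  1  2  3  4  5  6  7  7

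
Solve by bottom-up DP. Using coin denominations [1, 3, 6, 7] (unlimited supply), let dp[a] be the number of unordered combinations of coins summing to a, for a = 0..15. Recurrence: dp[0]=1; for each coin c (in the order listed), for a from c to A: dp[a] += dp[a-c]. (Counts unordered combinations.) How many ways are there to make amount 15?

17

after  coin     0     1     2     3     4     5     6     7     8     9    10    11    12    13    14    15
          1     1     1     1     1     1     1     1     1     1     1     1     1     1     1     1     1
          3     1     1     1     2     2     2     3     3     3     4     4     4     5     5     5     6
          6     1     1     1     2     2     2     4     4     4     6     6     6     9     9     9    12
          7     1     1     1     2     2     2     4     5     5     7     8     8    11    13    14    17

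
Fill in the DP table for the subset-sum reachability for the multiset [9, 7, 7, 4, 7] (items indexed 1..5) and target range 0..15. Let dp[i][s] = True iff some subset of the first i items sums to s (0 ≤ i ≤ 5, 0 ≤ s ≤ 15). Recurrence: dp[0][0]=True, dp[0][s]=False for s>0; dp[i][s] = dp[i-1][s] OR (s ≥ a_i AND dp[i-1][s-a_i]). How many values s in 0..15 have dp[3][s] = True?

4

i\s   0   1   2   3   4   5   6   7   8   9  10  11  12  13  14  15
  0   T   F   F   F   F   F   F   F   F   F   F   F   F   F   F   F
  1   T   F   F   F   F   F   F   F   F   T   F   F   F   F   F   F
  2   T   F   F   F   F   F   F   T   F   T   F   F   F   F   F   F
  3   T   F   F   F   F   F   F   T   F   T   F   F   F   F   T   F
  4   T   F   F   F   T   F   F   T   F   T   F   T   F   T   T   F
  5   T   F   F   F   T   F   F   T   F   T   F   T   F   T   T   F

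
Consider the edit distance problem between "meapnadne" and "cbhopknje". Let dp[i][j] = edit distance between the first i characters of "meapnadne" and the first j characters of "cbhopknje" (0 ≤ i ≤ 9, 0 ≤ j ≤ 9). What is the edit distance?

8

   ''  c  b  h  o  p  k  n  j  e
''  0  1  2  3  4  5  6  7  8  9
 m  1  1  2  3  4  5  6  7  8  9
 e  2  2  2  3  4  5  6  7  8  8
 a  3  3  3  3  4  5  6  7  8  9
 p  4  4  4  4  4  4  5  6  7  8
 n  5  5  5  5  5  5  5  5  6  7
 a  6  6  6  6  6  6  6  6  6  7
 d  7  7  7  7  7  7  7  7  7  7
 n  8  8  8  8  8  8  8  7  8  8
 e  9  9  9  9  9  9  9  8  8  8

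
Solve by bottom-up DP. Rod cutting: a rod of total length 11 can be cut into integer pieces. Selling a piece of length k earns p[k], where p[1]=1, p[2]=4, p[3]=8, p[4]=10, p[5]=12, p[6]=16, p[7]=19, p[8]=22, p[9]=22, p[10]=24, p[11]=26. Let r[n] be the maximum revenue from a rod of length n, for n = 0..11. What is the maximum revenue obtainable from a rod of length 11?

   n    0    1    2    3    4    5    6    7    8    9   10   11
r[n]    0    1    4    8   10   12   16   19   22   24   27   30

30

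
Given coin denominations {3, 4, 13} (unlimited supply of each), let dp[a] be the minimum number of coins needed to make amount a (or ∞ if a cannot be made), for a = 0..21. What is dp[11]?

 a  0  1  2  3  4  5  6  7  8  9 10 11 12 13 14 15 16 17 18 19 20 21
dp  0  -  -  1  1  -  2  2  2  3  3  3  3  1  4  4  2  2  5  3  3  3
(- denotes ∞ / unreachable)

3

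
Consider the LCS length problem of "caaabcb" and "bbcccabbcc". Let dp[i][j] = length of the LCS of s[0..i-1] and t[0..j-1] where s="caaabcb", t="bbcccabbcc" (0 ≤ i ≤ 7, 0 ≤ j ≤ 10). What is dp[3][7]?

2

   ''  b  b  c  c  c  a  b  b  c  c
''  0  0  0  0  0  0  0  0  0  0  0
 c  0  0  0  1  1  1  1  1  1  1  1
 a  0  0  0  1  1  1  2  2  2  2  2
 a  0  0  0  1  1  1  2  2  2  2  2
 a  0  0  0  1  1  1  2  2  2  2  2
 b  0  1  1  1  1  1  2  3  3  3  3
 c  0  1  1  2  2  2  2  3  3  4  4
 b  0  1  2  2  2  2  2  3  4  4  4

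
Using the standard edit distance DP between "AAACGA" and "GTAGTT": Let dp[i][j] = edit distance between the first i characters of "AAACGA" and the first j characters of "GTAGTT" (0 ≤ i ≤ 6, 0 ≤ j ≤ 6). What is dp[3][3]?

2

   ''  G  T  A  G  T  T
''  0  1  2  3  4  5  6
 A  1  1  2  2  3  4  5
 A  2  2  2  2  3  4  5
 A  3  3  3  2  3  4  5
 C  4  4  4  3  3  4  5
 G  5  4  5  4  3  4  5
 A  6  5  5  5  4  4  5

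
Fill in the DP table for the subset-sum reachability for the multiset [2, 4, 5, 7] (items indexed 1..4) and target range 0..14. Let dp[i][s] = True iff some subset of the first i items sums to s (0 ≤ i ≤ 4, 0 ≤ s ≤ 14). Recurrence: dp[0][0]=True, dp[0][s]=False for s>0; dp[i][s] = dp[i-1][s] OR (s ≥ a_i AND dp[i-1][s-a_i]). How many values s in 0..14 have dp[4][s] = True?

i\s   0   1   2   3   4   5   6   7   8   9  10  11  12  13  14
  0   T   F   F   F   F   F   F   F   F   F   F   F   F   F   F
  1   T   F   T   F   F   F   F   F   F   F   F   F   F   F   F
  2   T   F   T   F   T   F   T   F   F   F   F   F   F   F   F
  3   T   F   T   F   T   T   T   T   F   T   F   T   F   F   F
  4   T   F   T   F   T   T   T   T   F   T   F   T   T   T   T

11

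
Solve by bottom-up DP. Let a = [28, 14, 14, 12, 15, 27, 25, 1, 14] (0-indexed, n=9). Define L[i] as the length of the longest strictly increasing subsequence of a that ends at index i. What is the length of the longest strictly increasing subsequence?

3

   i    0    1    2    3    4    5    6    7    8
a[i]   28   14   14   12   15   27   25    1   14
L[i]    1    1    1    1    2    3    3    1    2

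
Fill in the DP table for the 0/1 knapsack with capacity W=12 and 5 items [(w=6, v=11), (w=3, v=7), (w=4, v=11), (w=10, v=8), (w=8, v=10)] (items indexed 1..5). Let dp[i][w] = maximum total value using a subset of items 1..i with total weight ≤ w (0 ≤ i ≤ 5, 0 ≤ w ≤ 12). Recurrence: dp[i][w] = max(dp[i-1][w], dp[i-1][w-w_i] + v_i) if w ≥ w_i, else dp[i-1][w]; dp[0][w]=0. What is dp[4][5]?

11

i\w   0   1   2   3   4   5   6   7   8   9  10  11  12
  0   0   0   0   0   0   0   0   0   0   0   0   0   0
  1   0   0   0   0   0   0  11  11  11  11  11  11  11
  2   0   0   0   7   7   7  11  11  11  18  18  18  18
  3   0   0   0   7  11  11  11  18  18  18  22  22  22
  4   0   0   0   7  11  11  11  18  18  18  22  22  22
  5   0   0   0   7  11  11  11  18  18  18  22  22  22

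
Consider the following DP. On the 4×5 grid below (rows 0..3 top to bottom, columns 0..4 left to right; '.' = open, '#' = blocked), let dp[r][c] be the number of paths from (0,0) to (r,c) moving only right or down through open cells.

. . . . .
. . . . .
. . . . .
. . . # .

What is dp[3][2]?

r\c   0   1   2   3   4
  0   1   1   1   1   1
  1   1   2   3   4   5
  2   1   3   6  10  15
  3   1   4  10   0  15

10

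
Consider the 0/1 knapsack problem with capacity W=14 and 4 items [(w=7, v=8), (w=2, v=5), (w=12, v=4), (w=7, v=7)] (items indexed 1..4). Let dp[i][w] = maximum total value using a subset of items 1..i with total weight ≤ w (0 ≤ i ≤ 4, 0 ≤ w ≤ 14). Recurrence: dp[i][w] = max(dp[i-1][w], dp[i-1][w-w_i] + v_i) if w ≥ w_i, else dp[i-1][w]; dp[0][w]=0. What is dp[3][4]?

5

i\w   0   1   2   3   4   5   6   7   8   9  10  11  12  13  14
  0   0   0   0   0   0   0   0   0   0   0   0   0   0   0   0
  1   0   0   0   0   0   0   0   8   8   8   8   8   8   8   8
  2   0   0   5   5   5   5   5   8   8  13  13  13  13  13  13
  3   0   0   5   5   5   5   5   8   8  13  13  13  13  13  13
  4   0   0   5   5   5   5   5   8   8  13  13  13  13  13  15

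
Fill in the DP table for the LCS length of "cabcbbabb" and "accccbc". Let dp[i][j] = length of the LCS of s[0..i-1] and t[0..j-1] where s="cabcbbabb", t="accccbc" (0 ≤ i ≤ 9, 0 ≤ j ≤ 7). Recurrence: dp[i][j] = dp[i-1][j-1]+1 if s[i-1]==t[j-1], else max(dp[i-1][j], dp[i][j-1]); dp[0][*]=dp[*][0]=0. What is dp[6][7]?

3

   ''  a  c  c  c  c  b  c
''  0  0  0  0  0  0  0  0
 c  0  0  1  1  1  1  1  1
 a  0  1  1  1  1  1  1  1
 b  0  1  1  1  1  1  2  2
 c  0  1  2  2  2  2  2  3
 b  0  1  2  2  2  2  3  3
 b  0  1  2  2  2  2  3  3
 a  0  1  2  2  2  2  3  3
 b  0  1  2  2  2  2  3  3
 b  0  1  2  2  2  2  3  3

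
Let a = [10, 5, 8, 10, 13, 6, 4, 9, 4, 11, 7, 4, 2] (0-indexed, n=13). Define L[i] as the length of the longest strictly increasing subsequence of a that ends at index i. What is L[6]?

1

   i    0    1    2    3    4    5    6    7    8    9   10   11   12
a[i]   10    5    8   10   13    6    4    9    4   11    7    4    2
L[i]    1    1    2    3    4    2    1    3    1    4    3    1    1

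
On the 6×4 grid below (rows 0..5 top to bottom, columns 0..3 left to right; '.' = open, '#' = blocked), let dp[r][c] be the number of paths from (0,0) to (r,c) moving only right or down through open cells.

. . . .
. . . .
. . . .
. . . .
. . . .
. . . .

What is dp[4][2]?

r\c   0   1   2   3
  0   1   1   1   1
  1   1   2   3   4
  2   1   3   6  10
  3   1   4  10  20
  4   1   5  15  35
  5   1   6  21  56

15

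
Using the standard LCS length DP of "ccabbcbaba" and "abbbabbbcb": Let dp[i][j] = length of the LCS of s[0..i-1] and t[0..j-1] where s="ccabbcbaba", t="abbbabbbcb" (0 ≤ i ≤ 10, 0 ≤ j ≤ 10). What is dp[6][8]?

3

   ''  a  b  b  b  a  b  b  b  c  b
''  0  0  0  0  0  0  0  0  0  0  0
 c  0  0  0  0  0  0  0  0  0  1  1
 c  0  0  0  0  0  0  0  0  0  1  1
 a  0  1  1  1  1  1  1  1  1  1  1
 b  0  1  2  2  2  2  2  2  2  2  2
 b  0  1  2  3  3  3  3  3  3  3  3
 c  0  1  2  3  3  3  3  3  3  4  4
 b  0  1  2  3  4  4  4  4  4  4  5
 a  0  1  2  3  4  5  5  5  5  5  5
 b  0  1  2  3  4  5  6  6  6  6  6
 a  0  1  2  3  4  5  6  6  6  6  6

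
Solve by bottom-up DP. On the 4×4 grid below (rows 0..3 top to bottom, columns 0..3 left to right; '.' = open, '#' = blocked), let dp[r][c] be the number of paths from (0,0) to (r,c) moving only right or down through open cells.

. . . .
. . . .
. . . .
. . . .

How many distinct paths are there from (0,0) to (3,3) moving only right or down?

20

r\c   0   1   2   3
  0   1   1   1   1
  1   1   2   3   4
  2   1   3   6  10
  3   1   4  10  20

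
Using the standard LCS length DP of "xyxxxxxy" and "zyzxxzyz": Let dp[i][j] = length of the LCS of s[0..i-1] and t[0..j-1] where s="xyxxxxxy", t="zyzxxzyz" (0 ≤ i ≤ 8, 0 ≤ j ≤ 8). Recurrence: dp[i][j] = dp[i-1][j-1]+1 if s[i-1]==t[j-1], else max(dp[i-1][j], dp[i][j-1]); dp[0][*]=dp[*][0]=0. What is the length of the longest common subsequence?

   ''  z  y  z  x  x  z  y  z
''  0  0  0  0  0  0  0  0  0
 x  0  0  0  0  1  1  1  1  1
 y  0  0  1  1  1  1  1  2  2
 x  0  0  1  1  2  2  2  2  2
 x  0  0  1  1  2  3  3  3  3
 x  0  0  1  1  2  3  3  3  3
 x  0  0  1  1  2  3  3  3  3
 x  0  0  1  1  2  3  3  3  3
 y  0  0  1  1  2  3  3  4  4

4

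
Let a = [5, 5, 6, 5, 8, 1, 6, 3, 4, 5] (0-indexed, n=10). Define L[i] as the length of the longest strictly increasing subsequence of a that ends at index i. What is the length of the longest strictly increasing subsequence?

   i    0    1    2    3    4    5    6    7    8    9
a[i]    5    5    6    5    8    1    6    3    4    5
L[i]    1    1    2    1    3    1    2    2    3    4

4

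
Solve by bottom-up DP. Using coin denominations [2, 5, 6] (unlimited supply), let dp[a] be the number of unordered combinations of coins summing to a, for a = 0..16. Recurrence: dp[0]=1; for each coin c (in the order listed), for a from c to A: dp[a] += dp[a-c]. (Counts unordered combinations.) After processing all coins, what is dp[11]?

2

after  coin     0     1     2     3     4     5     6     7     8     9    10    11    12    13    14    15    16
          2     1     0     1     0     1     0     1     0     1     0     1     0     1     0     1     0     1
          5     1     0     1     0     1     1     1     1     1     1     2     1     2     1     2     2     2
          6     1     0     1     0     1     1     2     1     2     1     3     2     4     2     4     3     5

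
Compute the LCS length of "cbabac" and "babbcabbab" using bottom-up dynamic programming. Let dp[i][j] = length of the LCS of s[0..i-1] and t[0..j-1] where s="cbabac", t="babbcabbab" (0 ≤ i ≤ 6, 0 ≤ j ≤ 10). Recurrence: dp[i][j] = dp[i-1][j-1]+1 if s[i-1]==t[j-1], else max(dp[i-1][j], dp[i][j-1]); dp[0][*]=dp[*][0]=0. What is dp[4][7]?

3

   ''  b  a  b  b  c  a  b  b  a  b
''  0  0  0  0  0  0  0  0  0  0  0
 c  0  0  0  0  0  1  1  1  1  1  1
 b  0  1  1  1  1  1  1  2  2  2  2
 a  0  1  2  2  2  2  2  2  2  3  3
 b  0  1  2  3  3  3  3  3  3  3  4
 a  0  1  2  3  3  3  4  4  4  4  4
 c  0  1  2  3  3  4  4  4  4  4  4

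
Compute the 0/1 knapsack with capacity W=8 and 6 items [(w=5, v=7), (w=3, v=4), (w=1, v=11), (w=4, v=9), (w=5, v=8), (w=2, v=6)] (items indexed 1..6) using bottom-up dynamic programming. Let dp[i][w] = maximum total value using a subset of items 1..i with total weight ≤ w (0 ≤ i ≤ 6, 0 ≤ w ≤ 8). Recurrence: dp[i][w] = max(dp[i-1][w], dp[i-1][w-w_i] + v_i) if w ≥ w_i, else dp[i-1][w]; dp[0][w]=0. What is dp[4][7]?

i\w   0   1   2   3   4   5   6   7   8
  0   0   0   0   0   0   0   0   0   0
  1   0   0   0   0   0   7   7   7   7
  2   0   0   0   4   4   7   7   7  11
  3   0  11  11  11  15  15  18  18  18
  4   0  11  11  11  15  20  20  20  24
  5   0  11  11  11  15  20  20  20  24
  6   0  11  11  17  17  20  21  26  26

20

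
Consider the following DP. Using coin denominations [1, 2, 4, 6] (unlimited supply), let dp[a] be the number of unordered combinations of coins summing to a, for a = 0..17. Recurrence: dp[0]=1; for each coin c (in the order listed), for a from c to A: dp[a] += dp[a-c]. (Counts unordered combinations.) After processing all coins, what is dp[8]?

after  coin     0     1     2     3     4     5     6     7     8     9    10    11    12    13    14    15    16    17
          1     1     1     1     1     1     1     1     1     1     1     1     1     1     1     1     1     1     1
          2     1     1     2     2     3     3     4     4     5     5     6     6     7     7     8     8     9     9
          4     1     1     2     2     4     4     6     6     9     9    12    12    16    16    20    20    25    25
          6     1     1     2     2     4     4     7     7    11    11    16    16    23    23    31    31    41    41

11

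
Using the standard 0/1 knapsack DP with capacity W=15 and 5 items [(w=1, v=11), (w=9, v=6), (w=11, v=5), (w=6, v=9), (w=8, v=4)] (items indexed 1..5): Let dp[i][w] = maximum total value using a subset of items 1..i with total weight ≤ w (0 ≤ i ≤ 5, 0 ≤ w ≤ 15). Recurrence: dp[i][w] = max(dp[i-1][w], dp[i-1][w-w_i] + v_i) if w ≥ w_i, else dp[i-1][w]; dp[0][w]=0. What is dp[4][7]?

20

i\w   0   1   2   3   4   5   6   7   8   9  10  11  12  13  14  15
  0   0   0   0   0   0   0   0   0   0   0   0   0   0   0   0   0
  1   0  11  11  11  11  11  11  11  11  11  11  11  11  11  11  11
  2   0  11  11  11  11  11  11  11  11  11  17  17  17  17  17  17
  3   0  11  11  11  11  11  11  11  11  11  17  17  17  17  17  17
  4   0  11  11  11  11  11  11  20  20  20  20  20  20  20  20  20
  5   0  11  11  11  11  11  11  20  20  20  20  20  20  20  20  24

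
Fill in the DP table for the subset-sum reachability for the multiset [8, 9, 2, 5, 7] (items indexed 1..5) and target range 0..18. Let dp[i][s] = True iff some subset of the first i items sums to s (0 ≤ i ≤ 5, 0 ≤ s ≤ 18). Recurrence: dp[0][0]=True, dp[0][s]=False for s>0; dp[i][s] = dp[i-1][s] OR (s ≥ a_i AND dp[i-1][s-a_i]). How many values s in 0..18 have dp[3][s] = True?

i\s   0   1   2   3   4   5   6   7   8   9  10  11  12  13  14  15  16  17  18
  0   T   F   F   F   F   F   F   F   F   F   F   F   F   F   F   F   F   F   F
  1   T   F   F   F   F   F   F   F   T   F   F   F   F   F   F   F   F   F   F
  2   T   F   F   F   F   F   F   F   T   T   F   F   F   F   F   F   F   T   F
  3   T   F   T   F   F   F   F   F   T   T   T   T   F   F   F   F   F   T   F
  4   T   F   T   F   F   T   F   T   T   T   T   T   F   T   T   T   T   T   F
  5   T   F   T   F   F   T   F   T   T   T   T   T   T   T   T   T   T   T   T

7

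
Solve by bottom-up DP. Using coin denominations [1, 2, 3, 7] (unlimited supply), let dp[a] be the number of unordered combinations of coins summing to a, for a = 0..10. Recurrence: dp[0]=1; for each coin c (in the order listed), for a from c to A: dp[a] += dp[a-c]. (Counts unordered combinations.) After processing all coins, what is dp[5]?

5

after  coin     0     1     2     3     4     5     6     7     8     9    10
          1     1     1     1     1     1     1     1     1     1     1     1
          2     1     1     2     2     3     3     4     4     5     5     6
          3     1     1     2     3     4     5     7     8    10    12    14
          7     1     1     2     3     4     5     7     9    11    14    17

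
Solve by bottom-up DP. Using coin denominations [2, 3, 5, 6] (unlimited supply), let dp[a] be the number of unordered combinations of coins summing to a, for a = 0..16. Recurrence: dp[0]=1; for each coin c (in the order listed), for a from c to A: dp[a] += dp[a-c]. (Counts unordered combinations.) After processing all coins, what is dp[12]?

8

after  coin     0     1     2     3     4     5     6     7     8     9    10    11    12    13    14    15    16
          2     1     0     1     0     1     0     1     0     1     0     1     0     1     0     1     0     1
          3     1     0     1     1     1     1     2     1     2     2     2     2     3     2     3     3     3
          5     1     0     1     1     1     2     2     2     3     3     4     4     5     5     6     7     7
          6     1     0     1     1     1     2     3     2     4     4     5     6     8     7    10    11    12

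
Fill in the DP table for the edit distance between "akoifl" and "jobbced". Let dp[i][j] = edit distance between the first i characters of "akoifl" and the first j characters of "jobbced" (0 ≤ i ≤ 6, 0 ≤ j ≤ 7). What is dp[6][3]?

   ''  j  o  b  b  c  e  d
''  0  1  2  3  4  5  6  7
 a  1  1  2  3  4  5  6  7
 k  2  2  2  3  4  5  6  7
 o  3  3  2  3  4  5  6  7
 i  4  4  3  3  4  5  6  7
 f  5  5  4  4  4  5  6  7
 l  6  6  5  5  5  5  6  7

5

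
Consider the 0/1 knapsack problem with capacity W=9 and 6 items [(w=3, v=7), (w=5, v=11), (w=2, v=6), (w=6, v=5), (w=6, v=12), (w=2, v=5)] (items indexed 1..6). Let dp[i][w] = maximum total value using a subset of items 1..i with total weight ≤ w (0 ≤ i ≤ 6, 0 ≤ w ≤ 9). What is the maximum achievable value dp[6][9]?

22

i\w   0   1   2   3   4   5   6   7   8   9
  0   0   0   0   0   0   0   0   0   0   0
  1   0   0   0   7   7   7   7   7   7   7
  2   0   0   0   7   7  11  11  11  18  18
  3   0   0   6   7   7  13  13  17  18  18
  4   0   0   6   7   7  13  13  17  18  18
  5   0   0   6   7   7  13  13  17  18  19
  6   0   0   6   7  11  13  13  18  18  22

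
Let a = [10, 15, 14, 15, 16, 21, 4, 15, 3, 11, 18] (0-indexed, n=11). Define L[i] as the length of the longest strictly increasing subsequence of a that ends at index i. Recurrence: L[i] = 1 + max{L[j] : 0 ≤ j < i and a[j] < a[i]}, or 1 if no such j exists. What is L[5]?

   i    0    1    2    3    4    5    6    7    8    9   10
a[i]   10   15   14   15   16   21    4   15    3   11   18
L[i]    1    2    2    3    4    5    1    3    1    2    5

5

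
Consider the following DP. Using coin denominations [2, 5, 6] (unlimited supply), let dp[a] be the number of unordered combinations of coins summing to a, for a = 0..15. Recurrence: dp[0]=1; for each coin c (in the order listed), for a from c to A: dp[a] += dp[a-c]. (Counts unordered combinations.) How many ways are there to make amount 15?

3

after  coin     0     1     2     3     4     5     6     7     8     9    10    11    12    13    14    15
          2     1     0     1     0     1     0     1     0     1     0     1     0     1     0     1     0
          5     1     0     1     0     1     1     1     1     1     1     2     1     2     1     2     2
          6     1     0     1     0     1     1     2     1     2     1     3     2     4     2     4     3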